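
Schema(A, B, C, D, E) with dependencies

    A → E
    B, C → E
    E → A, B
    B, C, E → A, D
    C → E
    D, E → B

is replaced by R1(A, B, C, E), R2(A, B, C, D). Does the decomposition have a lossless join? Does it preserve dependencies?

Lossless test: (A, B, C)⁺ = {A, B, C, D, E}, which contains all of one fragment — lossless.
Dependency preservation: B, C, E → A, D; D, E → B are not contained in any single fragment, but the restricted closure of each left-hand side across the fragments still reaches the right-hand side; the remaining FDs each lie inside some fragment. All dependencies are preserved.

lossless and dependency-preserving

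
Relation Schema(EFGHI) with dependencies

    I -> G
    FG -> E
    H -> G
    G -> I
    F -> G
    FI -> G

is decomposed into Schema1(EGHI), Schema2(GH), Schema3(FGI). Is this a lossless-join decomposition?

Chase test. Columns are EFGHI; row i has aⱼ where attribute j ∈ Schemai, else bᵢⱼ.
Initial tableau (one row per fragment):
  row 1: a1 b12 a3 a4 a5
  row 2: b21 b22 a3 a4 b25
  row 3: b31 a2 a3 b34 a5
Rows 1 and 2 agree on G; apply G→I and equate their I entries.
No row becomes fully distinguished — the join is lossy.

No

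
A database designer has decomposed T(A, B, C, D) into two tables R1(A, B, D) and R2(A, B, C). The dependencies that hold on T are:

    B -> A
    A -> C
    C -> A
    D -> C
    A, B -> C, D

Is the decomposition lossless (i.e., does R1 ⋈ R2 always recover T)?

Common attributes: R1 ∩ R2 = {A, B}.
Closure of {A, B}: A → C applies, adding C; A, B → C, D applies, adding D. So (A, B)⁺ = {A, B, C, D}.
This closure contains every attribute of R1, so R1 ∩ R2 → R1. The join is lossless.

Yes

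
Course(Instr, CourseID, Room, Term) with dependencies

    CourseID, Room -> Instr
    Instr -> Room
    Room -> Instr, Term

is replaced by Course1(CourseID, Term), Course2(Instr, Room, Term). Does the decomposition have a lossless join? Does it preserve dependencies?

lossy but dependency-preserving

Lossless test: (Term)⁺ = {Term}, which is a superkey of neither fragment — lossy.
Dependency preservation: CourseID, Room → Instr is not contained in any single fragment, but the restricted closure of its left-hand side across the fragments still reaches the right-hand side; the remaining FDs each lie inside some fragment. All dependencies are preserved.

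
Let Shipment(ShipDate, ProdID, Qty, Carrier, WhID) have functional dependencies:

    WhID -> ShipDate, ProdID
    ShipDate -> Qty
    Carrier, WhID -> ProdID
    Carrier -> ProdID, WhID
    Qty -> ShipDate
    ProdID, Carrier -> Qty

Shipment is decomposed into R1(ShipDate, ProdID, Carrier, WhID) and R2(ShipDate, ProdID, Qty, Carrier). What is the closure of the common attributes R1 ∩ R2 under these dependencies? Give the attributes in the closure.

R1 ∩ R2 = {ShipDate, ProdID, Carrier}.
ShipDate → Qty applies, adding Qty
Carrier → ProdID, WhID applies, adding WhID
Closure: {ShipDate, ProdID, Qty, Carrier, WhID}.

ShipDate, ProdID, Qty, Carrier, WhID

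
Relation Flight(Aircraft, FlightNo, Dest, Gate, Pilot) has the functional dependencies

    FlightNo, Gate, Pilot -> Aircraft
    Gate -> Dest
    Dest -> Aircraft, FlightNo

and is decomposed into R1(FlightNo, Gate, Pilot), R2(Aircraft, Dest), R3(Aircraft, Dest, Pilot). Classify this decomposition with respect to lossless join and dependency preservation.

Lossless test (chase): Rows 2 and 3 agree on Dest; apply Dest→Aircraft, FlightNo and equate their Aircraft, FlightNo entries. No row becomes fully distinguished — the join is lossy.
Dependency preservation: the restricted closure of {FlightNo, Gate, Pilot} across the fragments never reaches {Aircraft}, so FlightNo, Gate, Pilot → Aircraft cannot be enforced without a join — not preserved.

lossy and not dependency-preserving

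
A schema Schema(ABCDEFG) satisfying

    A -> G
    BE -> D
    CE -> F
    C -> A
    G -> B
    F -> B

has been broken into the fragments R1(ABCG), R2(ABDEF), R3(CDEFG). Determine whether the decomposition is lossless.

Yes

Chase test. Columns are ABCDEFG; row i has aⱼ where attribute j ∈ Ri, else bᵢⱼ.
Initial tableau (one row per fragment):
  row 1: a1 a2 a3 b14 b15 b16 a7
  row 2: a1 a2 b23 a4 a5 a6 b27
  row 3: b31 b32 a3 a4 a5 a6 a7
Rows 1 and 2 agree on A; apply A→G and equate their G entries.
Rows 1 and 3 agree on C; apply C→A and equate their A entries.
Rows 1 and 3 agree on G; apply G→B and equate their B entries.
Row 3 is now all distinguished symbols — the join is lossless.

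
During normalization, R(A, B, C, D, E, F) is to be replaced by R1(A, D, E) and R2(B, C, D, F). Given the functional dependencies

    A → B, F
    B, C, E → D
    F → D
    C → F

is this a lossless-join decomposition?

Common attributes: R1 ∩ R2 = {D}.
No dependency enlarges {D}, so (D)⁺ = {D}.
The closure contains neither all of R1 = {A, D, E} nor all of R2 = {B, C, D, F}, so the common attributes are not a superkey of either fragment. The join is lossy.

No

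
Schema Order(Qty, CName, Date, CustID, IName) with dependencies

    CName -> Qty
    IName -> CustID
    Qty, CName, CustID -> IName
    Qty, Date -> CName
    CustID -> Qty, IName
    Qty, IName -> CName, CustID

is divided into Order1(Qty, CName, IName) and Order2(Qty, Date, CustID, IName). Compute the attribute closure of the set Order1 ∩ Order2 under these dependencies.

Order1 ∩ Order2 = {Qty, IName}.
IName → CustID applies, adding CustID
Qty, IName → CName, CustID applies, adding CName
Closure: {Qty, CName, CustID, IName}.

Qty, CName, CustID, IName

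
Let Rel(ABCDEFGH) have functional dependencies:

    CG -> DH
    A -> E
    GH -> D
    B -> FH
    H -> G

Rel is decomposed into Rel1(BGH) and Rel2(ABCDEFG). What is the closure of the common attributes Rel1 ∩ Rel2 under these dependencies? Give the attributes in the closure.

BDFGH

Rel1 ∩ Rel2 = {BG}.
B → FH applies, adding FH
GH → D applies, adding D
Closure: {BDFGH}.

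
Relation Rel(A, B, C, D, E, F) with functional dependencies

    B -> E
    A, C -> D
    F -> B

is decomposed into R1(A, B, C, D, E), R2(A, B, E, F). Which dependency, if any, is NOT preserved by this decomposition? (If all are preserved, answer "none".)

B → E lies within R1.
A, C → D lies within R1.
F → B lies within R2.
Every dependency is enforceable on the fragments, so the decomposition is dependency-preserving.

none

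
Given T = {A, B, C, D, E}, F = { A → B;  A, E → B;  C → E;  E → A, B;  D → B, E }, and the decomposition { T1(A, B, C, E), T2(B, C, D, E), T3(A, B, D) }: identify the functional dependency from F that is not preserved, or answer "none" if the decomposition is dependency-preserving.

none

A → B lies within T1.
A, E → B lies within T1.
C → E lies within T1.
E → A, B lies within T1.
D → B, E lies within T2.
Every dependency is enforceable on the fragments, so the decomposition is dependency-preserving.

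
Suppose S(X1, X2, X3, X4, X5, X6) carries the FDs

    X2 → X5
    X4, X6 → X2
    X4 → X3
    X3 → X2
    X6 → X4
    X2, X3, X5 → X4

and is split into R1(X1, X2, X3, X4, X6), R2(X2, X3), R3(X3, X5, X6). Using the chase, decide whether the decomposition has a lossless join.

Yes

Chase test. Columns are X1, X2, X3, X4, X5, X6; row i has aⱼ where attribute j ∈ Ri, else bᵢⱼ.
Initial tableau (one row per fragment):
  row 1: a1 a2 a3 a4 b15 a6
  row 2: b21 a2 a3 b24 b25 b26
  row 3: b31 b32 a3 b34 a5 a6
Rows 1 and 2 agree on X2; apply X2→X5 and equate their X5 entries.
Rows 1 and 3 agree on X3; apply X3→X2 and equate their X2 entries.
Rows 1 and 3 agree on X6; apply X6→X4 and equate their X4 entries.
Rows 1 and 2 agree on X2, X3, X5; apply X2, X3, X5→X4 and equate their X4 entries.
Rows 1 and 3 agree on X2; apply X2→X5 and equate their X5 entries.
Row 1 is now all distinguished symbols — the join is lossless.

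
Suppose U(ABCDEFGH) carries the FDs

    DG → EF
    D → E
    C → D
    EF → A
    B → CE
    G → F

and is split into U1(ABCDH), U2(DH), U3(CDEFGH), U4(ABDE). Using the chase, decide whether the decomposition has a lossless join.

Chase test. Columns are ABCDEFGH; row i has aⱼ where attribute j ∈ Ui, else bᵢⱼ.
Initial tableau (one row per fragment):
  row 1: a1 a2 a3 a4 b15 b16 b17 a8
  row 2: b21 b22 b23 a4 b25 b26 b27 a8
  row 3: b31 b32 a3 a4 a5 a6 a7 a8
  row 4: a1 a2 b43 a4 a5 b46 b47 b48
Rows 1 and 2 agree on D; apply D→E and equate their E entries.
Rows 1 and 3 agree on D; apply D→E and equate their E entries.
Rows 1 and 4 agree on B; apply B→CE and equate their CE entries.
No row becomes fully distinguished — the join is lossy.

No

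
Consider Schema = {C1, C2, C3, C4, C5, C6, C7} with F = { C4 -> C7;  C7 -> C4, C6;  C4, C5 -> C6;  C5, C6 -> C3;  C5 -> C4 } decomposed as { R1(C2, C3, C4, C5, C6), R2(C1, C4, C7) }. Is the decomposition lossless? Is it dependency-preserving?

lossy but dependency-preserving

Lossless test: (C4)⁺ = {C4, C6, C7}, which is a superkey of neither fragment — lossy.
Dependency preservation: C7 → C4, C6 is not contained in any single fragment, but the restricted closure of its left-hand side across the fragments still reaches the right-hand side; the remaining FDs each lie inside some fragment. All dependencies are preserved.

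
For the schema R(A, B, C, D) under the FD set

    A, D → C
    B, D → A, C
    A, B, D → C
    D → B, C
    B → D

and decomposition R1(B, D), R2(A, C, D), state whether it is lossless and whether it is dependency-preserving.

Lossless test: (D)⁺ = {A, B, C, D}, which contains all of one fragment — lossless.
Dependency preservation: B, D → A, C; A, B, D → C; D → B, C are not contained in any single fragment, but the restricted closure of each left-hand side across the fragments still reaches the right-hand side; the remaining FDs each lie inside some fragment. All dependencies are preserved.

lossless and dependency-preserving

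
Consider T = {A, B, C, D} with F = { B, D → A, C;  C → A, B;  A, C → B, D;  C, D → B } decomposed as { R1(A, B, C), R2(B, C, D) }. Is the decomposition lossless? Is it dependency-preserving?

Lossless test: (B, C)⁺ = {A, B, C, D}, which contains all of one fragment — lossless.
Dependency preservation: B, D → A, C; A, C → B, D are not contained in any single fragment, but the restricted closure of each left-hand side across the fragments still reaches the right-hand side; the remaining FDs each lie inside some fragment. All dependencies are preserved.

lossless and dependency-preserving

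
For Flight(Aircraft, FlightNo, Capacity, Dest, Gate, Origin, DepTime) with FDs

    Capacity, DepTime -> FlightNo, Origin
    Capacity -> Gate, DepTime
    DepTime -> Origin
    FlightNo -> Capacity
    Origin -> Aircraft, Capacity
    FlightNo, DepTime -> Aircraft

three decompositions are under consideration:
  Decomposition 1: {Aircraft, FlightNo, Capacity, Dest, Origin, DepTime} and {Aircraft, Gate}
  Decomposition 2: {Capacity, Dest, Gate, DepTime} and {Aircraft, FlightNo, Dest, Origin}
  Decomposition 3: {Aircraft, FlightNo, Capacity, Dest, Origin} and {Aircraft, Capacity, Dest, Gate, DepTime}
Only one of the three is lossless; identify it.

Decomposition 3

Decomposition 1: common = {Aircraft}, closure = {Aircraft} → lossy.
Decomposition 2: common = {Dest}, closure = {Dest} → lossy.
Decomposition 3: common = {Aircraft, Capacity, Dest}, closure = {Aircraft, FlightNo, Capacity, Dest, Gate, Origin, DepTime} → lossless.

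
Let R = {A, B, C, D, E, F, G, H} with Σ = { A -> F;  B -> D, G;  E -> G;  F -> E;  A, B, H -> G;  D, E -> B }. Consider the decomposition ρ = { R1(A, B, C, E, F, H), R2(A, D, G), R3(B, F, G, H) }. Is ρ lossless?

No

Chase test. Columns are A, B, C, D, E, F, G, H; row i has aⱼ where attribute j ∈ Ri, else bᵢⱼ.
Initial tableau (one row per fragment):
  row 1: a1 a2 a3 b14 a5 a6 b17 a8
  row 2: a1 b22 b23 a4 b25 b26 a7 b28
  row 3: b31 a2 b33 b34 b35 a6 a7 a8
Rows 1 and 2 agree on A; apply A→F and equate their F entries.
Rows 1 and 3 agree on B; apply B→D, G and equate their D, G entries.
Rows 1 and 2 agree on F; apply F→E and equate their E entries.
Rows 1 and 3 agree on F; apply F→E and equate their E entries.
No row becomes fully distinguished — the join is lossy.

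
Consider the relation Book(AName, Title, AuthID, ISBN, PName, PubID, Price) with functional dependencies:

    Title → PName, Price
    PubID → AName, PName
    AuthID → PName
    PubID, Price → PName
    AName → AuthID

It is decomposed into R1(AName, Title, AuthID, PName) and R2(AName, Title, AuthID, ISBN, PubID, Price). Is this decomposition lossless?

Common attributes: R1 ∩ R2 = {AName, Title, AuthID}.
Closure of {AName, Title, AuthID}: Title → PName, Price applies, adding PName, Price. So (AName, Title, AuthID)⁺ = {AName, Title, AuthID, PName, Price}.
This closure contains every attribute of R1, so R1 ∩ R2 → R1. The join is lossless.

Yes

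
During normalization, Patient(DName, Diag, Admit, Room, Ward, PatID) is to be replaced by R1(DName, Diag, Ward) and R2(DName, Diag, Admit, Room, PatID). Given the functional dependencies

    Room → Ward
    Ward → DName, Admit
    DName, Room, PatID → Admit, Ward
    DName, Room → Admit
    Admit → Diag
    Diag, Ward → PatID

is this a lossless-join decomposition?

Common attributes: R1 ∩ R2 = {DName, Diag}.
No dependency enlarges {DName, Diag}, so (DName, Diag)⁺ = {DName, Diag}.
The closure contains neither all of R1 = {DName, Diag, Ward} nor all of R2 = {DName, Diag, Admit, Room, PatID}, so the common attributes are not a superkey of either fragment. The join is lossy.

No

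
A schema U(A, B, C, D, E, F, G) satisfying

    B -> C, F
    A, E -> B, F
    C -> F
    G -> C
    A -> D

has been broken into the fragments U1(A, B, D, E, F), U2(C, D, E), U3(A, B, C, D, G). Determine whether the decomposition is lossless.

Chase test. Columns are A, B, C, D, E, F, G; row i has aⱼ where attribute j ∈ Ui, else bᵢⱼ.
Initial tableau (one row per fragment):
  row 1: a1 a2 b13 a4 a5 a6 b17
  row 2: b21 b22 a3 a4 a5 b26 b27
  row 3: a1 a2 a3 a4 b35 b36 a7
Rows 1 and 3 agree on B; apply B→C, F and equate their C, F entries.
Rows 1 and 2 agree on C; apply C→F and equate their F entries.
No row becomes fully distinguished — the join is lossy.

No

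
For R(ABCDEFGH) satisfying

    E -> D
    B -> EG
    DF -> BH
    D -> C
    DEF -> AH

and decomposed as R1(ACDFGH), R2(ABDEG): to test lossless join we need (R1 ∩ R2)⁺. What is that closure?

ACDG

R1 ∩ R2 = {ADG}.
D → C applies, adding C
Closure: {ACDG}.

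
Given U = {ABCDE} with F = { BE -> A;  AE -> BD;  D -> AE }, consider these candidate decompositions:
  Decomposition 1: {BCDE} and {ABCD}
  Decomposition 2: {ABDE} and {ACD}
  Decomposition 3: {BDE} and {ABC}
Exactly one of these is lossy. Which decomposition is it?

Decomposition 3

Decomposition 1: common = {BCD}, closure = {ABCDE} → lossless.
Decomposition 2: common = {AD}, closure = {ABDE} → lossless.
Decomposition 3: common = {B}, closure = {B} → lossy.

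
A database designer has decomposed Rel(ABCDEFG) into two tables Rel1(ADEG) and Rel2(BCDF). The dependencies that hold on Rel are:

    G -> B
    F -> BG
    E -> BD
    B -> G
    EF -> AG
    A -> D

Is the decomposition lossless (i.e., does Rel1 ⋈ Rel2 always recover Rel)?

Common attributes: Rel1 ∩ Rel2 = {D}.
No dependency enlarges {D}, so (D)⁺ = {D}.
The closure contains neither all of Rel1 = {ADEG} nor all of Rel2 = {BCDF}, so the common attributes are not a superkey of either fragment. The join is lossy.

No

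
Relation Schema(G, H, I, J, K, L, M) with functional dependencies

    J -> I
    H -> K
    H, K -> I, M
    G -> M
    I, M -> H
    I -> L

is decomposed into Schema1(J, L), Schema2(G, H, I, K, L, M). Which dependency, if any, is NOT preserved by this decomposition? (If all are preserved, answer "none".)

J -> I

Check J → I: no single fragment contains all of {I, J}, and the restricted closure of {J} across the fragments never reaches {I}.
H → K is preserved.
H, K → I, M is preserved.
G → M is preserved.
I, M → H is preserved.
I → L is preserved.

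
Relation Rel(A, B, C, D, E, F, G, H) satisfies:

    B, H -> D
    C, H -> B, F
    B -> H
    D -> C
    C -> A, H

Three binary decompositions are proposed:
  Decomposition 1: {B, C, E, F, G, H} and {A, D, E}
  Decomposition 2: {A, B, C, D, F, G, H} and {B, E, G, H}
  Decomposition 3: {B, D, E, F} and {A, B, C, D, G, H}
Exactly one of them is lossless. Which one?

Decomposition 2

Decomposition 1: common = {E}, closure = {E} → lossy.
Decomposition 2: common = {B, G, H}, closure = {A, B, C, D, F, G, H} → lossless.
Decomposition 3: common = {B, D}, closure = {A, B, C, D, F, H} → lossy.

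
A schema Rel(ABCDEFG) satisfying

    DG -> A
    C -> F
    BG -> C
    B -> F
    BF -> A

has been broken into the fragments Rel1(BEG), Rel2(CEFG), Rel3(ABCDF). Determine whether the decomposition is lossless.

Chase test. Columns are ABCDEFG; row i has aⱼ where attribute j ∈ Reli, else bᵢⱼ.
Initial tableau (one row per fragment):
  row 1: b11 a2 b13 b14 a5 b16 a7
  row 2: b21 b22 a3 b24 a5 a6 a7
  row 3: a1 a2 a3 a4 b35 a6 b37
Rows 1 and 3 agree on B; apply B→F and equate their F entries.
Rows 1 and 3 agree on BF; apply BF→A and equate their A entries.
No row becomes fully distinguished — the join is lossy.

No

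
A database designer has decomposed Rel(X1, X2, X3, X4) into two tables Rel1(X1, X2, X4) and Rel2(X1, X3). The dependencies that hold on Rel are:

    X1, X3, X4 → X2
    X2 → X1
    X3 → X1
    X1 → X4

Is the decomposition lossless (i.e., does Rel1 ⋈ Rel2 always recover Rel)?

Common attributes: Rel1 ∩ Rel2 = {X1}.
Closure of {X1}: X1 → X4 applies, adding X4. So (X1)⁺ = {X1, X4}.
The closure contains neither all of Rel1 = {X1, X2, X4} nor all of Rel2 = {X1, X3}, so the common attributes are not a superkey of either fragment. The join is lossy.

No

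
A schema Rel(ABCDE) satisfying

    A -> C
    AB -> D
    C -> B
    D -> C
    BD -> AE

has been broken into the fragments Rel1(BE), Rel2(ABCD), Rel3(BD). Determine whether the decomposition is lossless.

Chase test. Columns are ABCDE; row i has aⱼ where attribute j ∈ Reli, else bᵢⱼ.
Initial tableau (one row per fragment):
  row 1: b11 a2 b13 b14 a5
  row 2: a1 a2 a3 a4 b25
  row 3: b31 a2 b33 a4 b35
Rows 2 and 3 agree on D; apply D→C and equate their C entries.
Rows 2 and 3 agree on BD; apply BD→AE and equate their AE entries.
No row becomes fully distinguished — the join is lossy.

No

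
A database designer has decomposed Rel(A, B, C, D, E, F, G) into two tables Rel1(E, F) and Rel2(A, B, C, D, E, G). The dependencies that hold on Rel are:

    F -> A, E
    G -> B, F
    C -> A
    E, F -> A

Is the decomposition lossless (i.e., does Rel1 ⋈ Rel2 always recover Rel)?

Common attributes: Rel1 ∩ Rel2 = {E}.
No dependency enlarges {E}, so (E)⁺ = {E}.
The closure contains neither all of Rel1 = {E, F} nor all of Rel2 = {A, B, C, D, E, G}, so the common attributes are not a superkey of either fragment. The join is lossy.

No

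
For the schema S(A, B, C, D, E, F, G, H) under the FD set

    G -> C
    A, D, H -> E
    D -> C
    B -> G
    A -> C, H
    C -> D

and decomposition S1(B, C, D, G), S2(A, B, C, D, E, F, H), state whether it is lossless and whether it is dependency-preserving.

lossless and dependency-preserving

Lossless test: (B, C, D)⁺ = {B, C, D, G}, which contains all of one fragment — lossless.
Dependency preservation: every FD's attributes lie within a single fragment, so each can be enforced locally — preserved.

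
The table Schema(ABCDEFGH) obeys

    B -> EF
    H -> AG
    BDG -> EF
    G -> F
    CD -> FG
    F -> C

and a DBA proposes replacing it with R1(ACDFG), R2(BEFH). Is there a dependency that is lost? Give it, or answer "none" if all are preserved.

Check H → AG: no single fragment contains all of {AGH}, and the restricted closure of {H} across the fragments never reaches {AG}.
B → EF is preserved.
BDG → EF is preserved.
G → F is preserved.
CD → FG is preserved.
F → C is preserved.

H -> AG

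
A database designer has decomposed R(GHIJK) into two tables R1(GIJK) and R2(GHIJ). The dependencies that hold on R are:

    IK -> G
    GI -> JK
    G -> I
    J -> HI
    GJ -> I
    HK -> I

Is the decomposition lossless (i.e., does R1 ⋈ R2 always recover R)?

Common attributes: R1 ∩ R2 = {GIJ}.
Closure of {GIJ}: GI → JK applies, adding K; J → HI applies, adding H. So (GIJ)⁺ = {GHIJK}.
This closure contains every attribute of R1, so R1 ∩ R2 → R1. The join is lossless.

Yes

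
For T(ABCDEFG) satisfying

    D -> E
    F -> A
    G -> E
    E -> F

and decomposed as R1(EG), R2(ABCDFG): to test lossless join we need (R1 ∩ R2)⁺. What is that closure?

AEFG

R1 ∩ R2 = {G}.
G → E applies, adding E
E → F applies, adding F
F → A applies, adding A
Closure: {AEFG}.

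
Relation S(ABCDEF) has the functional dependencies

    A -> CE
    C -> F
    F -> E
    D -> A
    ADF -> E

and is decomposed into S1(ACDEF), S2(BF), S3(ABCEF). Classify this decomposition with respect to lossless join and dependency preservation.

lossy but dependency-preserving

Lossless test (chase): Rows 1 and 2 agree on F; apply F→E and equate their E entries. No row becomes fully distinguished — the join is lossy.
Dependency preservation: every FD's attributes lie within a single fragment, so each can be enforced locally — preserved.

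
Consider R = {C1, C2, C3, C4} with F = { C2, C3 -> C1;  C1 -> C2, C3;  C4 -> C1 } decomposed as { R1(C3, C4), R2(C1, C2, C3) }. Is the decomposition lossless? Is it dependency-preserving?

lossy and not dependency-preserving

Lossless test: (C3)⁺ = {C3}, which is a superkey of neither fragment — lossy.
Dependency preservation: the restricted closure of {C4} across the fragments never reaches {C1}, so C4 → C1 cannot be enforced without a join — not preserved.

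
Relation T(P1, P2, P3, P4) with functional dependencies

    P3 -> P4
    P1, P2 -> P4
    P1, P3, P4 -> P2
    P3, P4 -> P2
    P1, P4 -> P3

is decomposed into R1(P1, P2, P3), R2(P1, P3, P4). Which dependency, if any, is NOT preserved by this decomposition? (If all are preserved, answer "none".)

P3 → P4 lies within R2.
P1, P2 → P4: restricted closure across fragments reaches P4.
P1, P3, P4 → P2: restricted closure across fragments reaches P2.
P3, P4 → P2: restricted closure across fragments reaches P2.
P1, P4 → P3 lies within R2.
Every dependency is enforceable on the fragments, so the decomposition is dependency-preserving.

none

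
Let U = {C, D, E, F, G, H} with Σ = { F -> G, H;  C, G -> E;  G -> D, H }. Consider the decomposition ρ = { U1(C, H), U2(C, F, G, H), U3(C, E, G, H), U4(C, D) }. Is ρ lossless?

Chase test. Columns are C, D, E, F, G, H; row i has aⱼ where attribute j ∈ Ui, else bᵢⱼ.
Initial tableau (one row per fragment):
  row 1: a1 b12 b13 b14 b15 a6
  row 2: a1 b22 b23 a4 a5 a6
  row 3: a1 b32 a3 b34 a5 a6
  row 4: a1 a2 b43 b44 b45 b46
Rows 2 and 3 agree on C, G; apply C, G→E and equate their E entries.
Rows 2 and 3 agree on G; apply G→D, H and equate their D, H entries.
No row becomes fully distinguished — the join is lossy.

No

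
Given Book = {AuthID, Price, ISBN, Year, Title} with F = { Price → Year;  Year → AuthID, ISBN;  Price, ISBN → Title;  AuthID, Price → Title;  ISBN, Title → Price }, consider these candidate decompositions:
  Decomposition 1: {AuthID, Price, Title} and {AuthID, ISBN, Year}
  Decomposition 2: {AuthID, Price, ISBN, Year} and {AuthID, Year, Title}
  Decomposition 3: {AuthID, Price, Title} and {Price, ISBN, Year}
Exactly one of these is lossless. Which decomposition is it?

Decomposition 1: common = {AuthID}, closure = {AuthID} → lossy.
Decomposition 2: common = {AuthID, Year}, closure = {AuthID, ISBN, Year} → lossy.
Decomposition 3: common = {Price}, closure = {AuthID, Price, ISBN, Year, Title} → lossless.

Decomposition 3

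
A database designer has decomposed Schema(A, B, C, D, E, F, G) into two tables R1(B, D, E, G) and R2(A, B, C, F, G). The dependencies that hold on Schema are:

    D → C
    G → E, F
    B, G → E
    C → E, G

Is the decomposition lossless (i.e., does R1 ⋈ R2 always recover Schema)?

No

Common attributes: R1 ∩ R2 = {B, G}.
Closure of {B, G}: G → E, F applies, adding E, F. So (B, G)⁺ = {B, E, F, G}.
The closure contains neither all of R1 = {B, D, E, G} nor all of R2 = {A, B, C, F, G}, so the common attributes are not a superkey of either fragment. The join is lossy.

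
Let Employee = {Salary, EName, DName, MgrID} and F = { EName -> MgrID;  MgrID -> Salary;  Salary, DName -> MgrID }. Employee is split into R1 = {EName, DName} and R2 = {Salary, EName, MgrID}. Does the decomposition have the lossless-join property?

Yes

Common attributes: R1 ∩ R2 = {EName}.
Closure of {EName}: EName → MgrID applies, adding MgrID; MgrID → Salary applies, adding Salary. So (EName)⁺ = {Salary, EName, MgrID}.
This closure contains every attribute of R2, so R1 ∩ R2 → R2. The join is lossless.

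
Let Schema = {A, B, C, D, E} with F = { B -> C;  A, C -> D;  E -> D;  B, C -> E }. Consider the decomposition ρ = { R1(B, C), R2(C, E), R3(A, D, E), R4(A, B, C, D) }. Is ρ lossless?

Chase test. Columns are A, B, C, D, E; row i has aⱼ where attribute j ∈ Ri, else bᵢⱼ.
Initial tableau (one row per fragment):
  row 1: b11 a2 a3 b14 b15
  row 2: b21 b22 a3 b24 a5
  row 3: a1 b32 b33 a4 a5
  row 4: a1 a2 a3 a4 b45
Rows 2 and 3 agree on E; apply E→D and equate their D entries.
Rows 1 and 4 agree on B, C; apply B, C→E and equate their E entries.
Rows 1 and 4 agree on E; apply E→D and equate their D entries.
No row becomes fully distinguished — the join is lossy.

No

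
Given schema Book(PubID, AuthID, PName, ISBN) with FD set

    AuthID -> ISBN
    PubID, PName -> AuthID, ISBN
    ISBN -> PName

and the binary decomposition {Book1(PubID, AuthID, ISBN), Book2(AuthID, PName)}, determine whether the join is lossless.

Yes

Common attributes: Book1 ∩ Book2 = {AuthID}.
Closure of {AuthID}: AuthID → ISBN applies, adding ISBN; ISBN → PName applies, adding PName. So (AuthID)⁺ = {AuthID, PName, ISBN}.
This closure contains every attribute of Book2, so Book1 ∩ Book2 → Book2. The join is lossless.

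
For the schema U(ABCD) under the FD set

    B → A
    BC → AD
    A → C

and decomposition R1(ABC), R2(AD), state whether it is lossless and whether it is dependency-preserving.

lossy and not dependency-preserving

Lossless test: (A)⁺ = {AC}, which is a superkey of neither fragment — lossy.
Dependency preservation: the restricted closure of {BC} across the fragments never reaches {AD}, so BC → AD cannot be enforced without a join — not preserved.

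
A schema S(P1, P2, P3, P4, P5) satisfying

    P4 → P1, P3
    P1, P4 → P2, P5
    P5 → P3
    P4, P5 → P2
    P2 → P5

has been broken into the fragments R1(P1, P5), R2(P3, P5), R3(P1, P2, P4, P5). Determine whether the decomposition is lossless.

Yes

Chase test. Columns are P1, P2, P3, P4, P5; row i has aⱼ where attribute j ∈ Ri, else bᵢⱼ.
Initial tableau (one row per fragment):
  row 1: a1 b12 b13 b14 a5
  row 2: b21 b22 a3 b24 a5
  row 3: a1 a2 b33 a4 a5
Rows 1 and 2 agree on P5; apply P5→P3 and equate their P3 entries.
Rows 1 and 3 agree on P5; apply P5→P3 and equate their P3 entries.
Row 3 is now all distinguished symbols — the join is lossless.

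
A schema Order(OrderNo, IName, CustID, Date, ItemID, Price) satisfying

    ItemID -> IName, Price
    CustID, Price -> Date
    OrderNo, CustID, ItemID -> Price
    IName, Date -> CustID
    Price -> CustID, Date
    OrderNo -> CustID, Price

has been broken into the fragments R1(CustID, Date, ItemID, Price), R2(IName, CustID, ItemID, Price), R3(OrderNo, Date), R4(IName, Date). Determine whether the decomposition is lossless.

Chase test. Columns are OrderNo, IName, CustID, Date, ItemID, Price; row i has aⱼ where attribute j ∈ Ri, else bᵢⱼ.
Initial tableau (one row per fragment):
  row 1: b11 b12 a3 a4 a5 a6
  row 2: b21 a2 a3 b24 a5 a6
  row 3: a1 b32 b33 a4 b35 b36
  row 4: b41 a2 b43 a4 b45 b46
Rows 1 and 2 agree on ItemID; apply ItemID→IName, Price and equate their IName, Price entries.
Rows 1 and 2 agree on CustID, Price; apply CustID, Price→Date and equate their Date entries.
Rows 1 and 4 agree on IName, Date; apply IName, Date→CustID and equate their CustID entries.
No row becomes fully distinguished — the join is lossy.

No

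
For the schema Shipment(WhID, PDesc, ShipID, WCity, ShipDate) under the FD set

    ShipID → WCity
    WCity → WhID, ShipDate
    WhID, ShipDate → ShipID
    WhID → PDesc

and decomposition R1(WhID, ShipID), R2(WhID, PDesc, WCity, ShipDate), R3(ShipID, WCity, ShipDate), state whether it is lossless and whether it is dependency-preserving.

lossless and dependency-preserving

Lossless test (chase): Rows 1 and 3 agree on ShipID; apply ShipID→WCity and equate their WCity entries. Rows 1 and 2 agree on WCity; apply WCity→WhID, ShipDate and equate their WhID, ShipDate entries. Rows 1 and 3 agree on WCity; apply WCity→WhID, ShipDate and equate their WhID, ShipDate entries. Rows 1 and 2 agree on WhID, ShipDate; apply WhID, ShipDate→ShipID and equate their ShipID entries. Rows 1 and 2 agree on WhID; apply WhID→PDesc and equate their PDesc entries. Rows 1 and 3 agree on WhID; apply WhID→PDesc and equate their PDesc entries. Row 1 is now all distinguished symbols — the join is lossless.
Dependency preservation: WhID, ShipDate → ShipID is not contained in any single fragment, but the restricted closure of its left-hand side across the fragments still reaches the right-hand side; the remaining FDs each lie inside some fragment. All dependencies are preserved.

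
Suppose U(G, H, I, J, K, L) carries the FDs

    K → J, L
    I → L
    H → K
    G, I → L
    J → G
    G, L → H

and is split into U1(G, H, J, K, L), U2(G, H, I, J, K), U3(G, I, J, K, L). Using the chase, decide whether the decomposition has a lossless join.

Chase test. Columns are G, H, I, J, K, L; row i has aⱼ where attribute j ∈ Ui, else bᵢⱼ.
Initial tableau (one row per fragment):
  row 1: a1 a2 b13 a4 a5 a6
  row 2: a1 a2 a3 a4 a5 b26
  row 3: a1 b32 a3 a4 a5 a6
Rows 1 and 2 agree on K; apply K→J, L and equate their J, L entries.
Rows 1 and 3 agree on G, L; apply G, L→H and equate their H entries.
Row 2 is now all distinguished symbols — the join is lossless.

Yes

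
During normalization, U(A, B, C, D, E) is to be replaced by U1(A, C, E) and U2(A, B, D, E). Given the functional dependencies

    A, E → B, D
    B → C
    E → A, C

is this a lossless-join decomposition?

Yes

Common attributes: U1 ∩ U2 = {A, E}.
Closure of {A, E}: A, E → B, D applies, adding B, D; B → C applies, adding C. So (A, E)⁺ = {A, B, C, D, E}.
This closure contains every attribute of U1, so U1 ∩ U2 → U1. The join is lossless.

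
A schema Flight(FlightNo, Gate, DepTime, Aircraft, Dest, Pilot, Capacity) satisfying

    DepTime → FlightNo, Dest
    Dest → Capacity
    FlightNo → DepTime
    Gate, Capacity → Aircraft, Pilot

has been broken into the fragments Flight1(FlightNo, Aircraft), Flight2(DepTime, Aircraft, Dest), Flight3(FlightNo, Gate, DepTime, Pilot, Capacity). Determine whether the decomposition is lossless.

No

Chase test. Columns are FlightNo, Gate, DepTime, Aircraft, Dest, Pilot, Capacity; row i has aⱼ where attribute j ∈ Flighti, else bᵢⱼ.
Initial tableau (one row per fragment):
  row 1: a1 b12 b13 a4 b15 b16 b17
  row 2: b21 b22 a3 a4 a5 b26 b27
  row 3: a1 a2 a3 b34 b35 a6 a7
Rows 2 and 3 agree on DepTime; apply DepTime→FlightNo, Dest and equate their FlightNo, Dest entries.
Rows 2 and 3 agree on Dest; apply Dest→Capacity and equate their Capacity entries.
Rows 1 and 2 agree on FlightNo; apply FlightNo→DepTime and equate their DepTime entries.
Rows 1 and 2 agree on DepTime; apply DepTime→FlightNo, Dest and equate their FlightNo, Dest entries.
Rows 1 and 2 agree on Dest; apply Dest→Capacity and equate their Capacity entries.
No row becomes fully distinguished — the join is lossy.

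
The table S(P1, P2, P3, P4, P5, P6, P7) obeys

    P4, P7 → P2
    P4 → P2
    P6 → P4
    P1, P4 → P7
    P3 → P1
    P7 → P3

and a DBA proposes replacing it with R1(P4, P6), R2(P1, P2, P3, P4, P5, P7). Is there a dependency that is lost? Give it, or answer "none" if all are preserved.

none

P4, P7 → P2 lies within R2.
P4 → P2 lies within R2.
P6 → P4 lies within R1.
P1, P4 → P7 lies within R2.
P3 → P1 lies within R2.
P7 → P3 lies within R2.
Every dependency is enforceable on the fragments, so the decomposition is dependency-preserving.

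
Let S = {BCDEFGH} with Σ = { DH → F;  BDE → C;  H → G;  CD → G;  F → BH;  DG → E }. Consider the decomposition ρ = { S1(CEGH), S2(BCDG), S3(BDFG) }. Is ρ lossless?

Chase test. Columns are BCDEFGH; row i has aⱼ where attribute j ∈ Si, else bᵢⱼ.
Initial tableau (one row per fragment):
  row 1: b11 a2 b13 a4 b15 a6 a7
  row 2: a1 a2 a3 b24 b25 a6 b27
  row 3: a1 b32 a3 b34 a5 a6 b37
Rows 2 and 3 agree on DG; apply DG→E and equate their E entries.
Rows 2 and 3 agree on BDE; apply BDE→C and equate their C entries.
No row becomes fully distinguished — the join is lossy.

No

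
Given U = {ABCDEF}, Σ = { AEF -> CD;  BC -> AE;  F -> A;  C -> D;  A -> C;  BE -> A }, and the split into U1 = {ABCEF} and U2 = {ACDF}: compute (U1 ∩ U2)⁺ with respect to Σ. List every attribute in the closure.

U1 ∩ U2 = {ACF}.
C → D applies, adding D
Closure: {ACDF}.

ACDF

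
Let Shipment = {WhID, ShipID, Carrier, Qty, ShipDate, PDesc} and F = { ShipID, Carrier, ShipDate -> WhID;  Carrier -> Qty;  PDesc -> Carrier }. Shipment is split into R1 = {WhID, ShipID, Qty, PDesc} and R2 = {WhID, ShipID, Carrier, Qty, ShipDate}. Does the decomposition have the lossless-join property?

No

Common attributes: R1 ∩ R2 = {WhID, ShipID, Qty}.
No dependency enlarges {WhID, ShipID, Qty}, so (WhID, ShipID, Qty)⁺ = {WhID, ShipID, Qty}.
The closure contains neither all of R1 = {WhID, ShipID, Qty, PDesc} nor all of R2 = {WhID, ShipID, Carrier, Qty, ShipDate}, so the common attributes are not a superkey of either fragment. The join is lossy.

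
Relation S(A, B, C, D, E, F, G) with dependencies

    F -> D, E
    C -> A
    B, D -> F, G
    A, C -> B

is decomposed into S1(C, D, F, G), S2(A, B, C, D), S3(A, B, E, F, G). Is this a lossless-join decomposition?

Yes

Chase test. Columns are A, B, C, D, E, F, G; row i has aⱼ where attribute j ∈ Si, else bᵢⱼ.
Initial tableau (one row per fragment):
  row 1: b11 b12 a3 a4 b15 a6 a7
  row 2: a1 a2 a3 a4 b25 b26 b27
  row 3: a1 a2 b33 b34 a5 a6 a7
Rows 1 and 3 agree on F; apply F→D, E and equate their D, E entries.
Rows 1 and 2 agree on C; apply C→A and equate their A entries.
Rows 2 and 3 agree on B, D; apply B, D→F, G and equate their F, G entries.
Rows 1 and 2 agree on A, C; apply A, C→B and equate their B entries.
Rows 1 and 2 agree on F; apply F→D, E and equate their D, E entries.
Row 1 is now all distinguished symbols — the join is lossless.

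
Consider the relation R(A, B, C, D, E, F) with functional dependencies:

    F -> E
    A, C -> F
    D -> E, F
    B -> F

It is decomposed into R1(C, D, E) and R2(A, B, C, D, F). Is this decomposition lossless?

Yes

Common attributes: R1 ∩ R2 = {C, D}.
Closure of {C, D}: D → E, F applies, adding E, F. So (C, D)⁺ = {C, D, E, F}.
This closure contains every attribute of R1, so R1 ∩ R2 → R1. The join is lossless.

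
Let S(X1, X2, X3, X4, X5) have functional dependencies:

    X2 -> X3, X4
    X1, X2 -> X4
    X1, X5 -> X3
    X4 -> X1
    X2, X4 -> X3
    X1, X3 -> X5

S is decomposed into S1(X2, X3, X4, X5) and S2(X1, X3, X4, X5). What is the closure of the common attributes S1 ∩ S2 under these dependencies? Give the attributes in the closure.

S1 ∩ S2 = {X3, X4, X5}.
X4 → X1 applies, adding X1
Closure: {X1, X3, X4, X5}.

X1, X3, X4, X5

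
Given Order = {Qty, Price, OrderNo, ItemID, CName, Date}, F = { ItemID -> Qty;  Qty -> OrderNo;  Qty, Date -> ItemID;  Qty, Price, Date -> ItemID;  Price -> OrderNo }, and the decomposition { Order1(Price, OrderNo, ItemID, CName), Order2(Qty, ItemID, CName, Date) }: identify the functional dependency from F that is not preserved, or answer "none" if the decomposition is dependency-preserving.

Check Qty → OrderNo: no single fragment contains all of {Qty, OrderNo}, and the restricted closure of {Qty} across the fragments never reaches {OrderNo}.
ItemID → Qty is preserved.
Qty, Date → ItemID is preserved.
Qty, Price, Date → ItemID is preserved.
Price → OrderNo is preserved.

Qty -> OrderNo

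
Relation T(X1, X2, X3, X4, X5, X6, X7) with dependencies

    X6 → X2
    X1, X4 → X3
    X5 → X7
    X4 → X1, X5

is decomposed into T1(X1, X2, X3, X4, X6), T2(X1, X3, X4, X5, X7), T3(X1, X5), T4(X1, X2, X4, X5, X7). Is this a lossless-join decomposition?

Yes

Chase test. Columns are X1, X2, X3, X4, X5, X6, X7; row i has aⱼ where attribute j ∈ Ti, else bᵢⱼ.
Initial tableau (one row per fragment):
  row 1: a1 a2 a3 a4 b15 a6 b17
  row 2: a1 b22 a3 a4 a5 b26 a7
  row 3: a1 b32 b33 b34 a5 b36 b37
  row 4: a1 a2 b43 a4 a5 b46 a7
Rows 1 and 4 agree on X1, X4; apply X1, X4→X3 and equate their X3 entries.
Rows 2 and 3 agree on X5; apply X5→X7 and equate their X7 entries.
Rows 1 and 2 agree on X4; apply X4→X1, X5 and equate their X1, X5 entries.
Rows 1 and 2 agree on X5; apply X5→X7 and equate their X7 entries.
Row 1 is now all distinguished symbols — the join is lossless.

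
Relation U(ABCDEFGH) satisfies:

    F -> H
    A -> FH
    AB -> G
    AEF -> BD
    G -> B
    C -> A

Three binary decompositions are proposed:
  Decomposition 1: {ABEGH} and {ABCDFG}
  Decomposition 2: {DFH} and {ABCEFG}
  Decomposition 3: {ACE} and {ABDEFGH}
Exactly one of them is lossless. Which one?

Decomposition 3

Decomposition 1: common = {ABG}, closure = {ABFGH} → lossy.
Decomposition 2: common = {F}, closure = {FH} → lossy.
Decomposition 3: common = {AE}, closure = {ABDEFGH} → lossless.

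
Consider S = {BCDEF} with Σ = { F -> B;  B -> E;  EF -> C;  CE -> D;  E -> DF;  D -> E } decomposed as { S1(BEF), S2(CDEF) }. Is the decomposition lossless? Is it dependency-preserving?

Lossless test: (EF)⁺ = {BCDEF}, which contains all of one fragment — lossless.
Dependency preservation: every FD's attributes lie within a single fragment, so each can be enforced locally — preserved.

lossless and dependency-preserving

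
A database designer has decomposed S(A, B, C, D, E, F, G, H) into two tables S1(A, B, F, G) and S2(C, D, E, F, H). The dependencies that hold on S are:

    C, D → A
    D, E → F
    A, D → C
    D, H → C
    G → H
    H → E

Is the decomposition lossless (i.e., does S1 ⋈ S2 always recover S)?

No

Common attributes: S1 ∩ S2 = {F}.
No dependency enlarges {F}, so (F)⁺ = {F}.
The closure contains neither all of S1 = {A, B, F, G} nor all of S2 = {C, D, E, F, H}, so the common attributes are not a superkey of either fragment. The join is lossy.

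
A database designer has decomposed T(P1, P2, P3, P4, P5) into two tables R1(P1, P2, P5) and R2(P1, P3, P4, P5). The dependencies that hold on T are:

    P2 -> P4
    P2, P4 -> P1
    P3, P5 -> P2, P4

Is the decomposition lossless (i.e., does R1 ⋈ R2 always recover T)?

Common attributes: R1 ∩ R2 = {P1, P5}.
No dependency enlarges {P1, P5}, so (P1, P5)⁺ = {P1, P5}.
The closure contains neither all of R1 = {P1, P2, P5} nor all of R2 = {P1, P3, P4, P5}, so the common attributes are not a superkey of either fragment. The join is lossy.

No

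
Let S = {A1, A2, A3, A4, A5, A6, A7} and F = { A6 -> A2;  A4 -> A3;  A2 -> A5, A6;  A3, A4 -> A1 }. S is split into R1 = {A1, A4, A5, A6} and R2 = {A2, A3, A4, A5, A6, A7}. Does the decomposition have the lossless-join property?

Yes

Common attributes: R1 ∩ R2 = {A4, A5, A6}.
Closure of {A4, A5, A6}: A6 → A2 applies, adding A2; A4 → A3 applies, adding A3; A3, A4 → A1 applies, adding A1. So (A4, A5, A6)⁺ = {A1, A2, A3, A4, A5, A6}.
This closure contains every attribute of R1, so R1 ∩ R2 → R1. The join is lossless.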